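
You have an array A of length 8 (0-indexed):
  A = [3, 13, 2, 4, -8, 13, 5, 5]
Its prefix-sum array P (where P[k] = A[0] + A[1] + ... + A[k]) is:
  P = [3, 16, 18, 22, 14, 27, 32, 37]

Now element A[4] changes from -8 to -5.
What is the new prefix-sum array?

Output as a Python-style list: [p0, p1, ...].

Change: A[4] -8 -> -5, delta = 3
P[k] for k < 4: unchanged (A[4] not included)
P[k] for k >= 4: shift by delta = 3
  P[0] = 3 + 0 = 3
  P[1] = 16 + 0 = 16
  P[2] = 18 + 0 = 18
  P[3] = 22 + 0 = 22
  P[4] = 14 + 3 = 17
  P[5] = 27 + 3 = 30
  P[6] = 32 + 3 = 35
  P[7] = 37 + 3 = 40

Answer: [3, 16, 18, 22, 17, 30, 35, 40]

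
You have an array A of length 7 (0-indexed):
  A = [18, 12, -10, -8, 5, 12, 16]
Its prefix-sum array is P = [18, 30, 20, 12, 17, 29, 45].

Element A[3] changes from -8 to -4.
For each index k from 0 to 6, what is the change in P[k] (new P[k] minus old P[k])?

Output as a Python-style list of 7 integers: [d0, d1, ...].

Answer: [0, 0, 0, 4, 4, 4, 4]

Derivation:
Element change: A[3] -8 -> -4, delta = 4
For k < 3: P[k] unchanged, delta_P[k] = 0
For k >= 3: P[k] shifts by exactly 4
Delta array: [0, 0, 0, 4, 4, 4, 4]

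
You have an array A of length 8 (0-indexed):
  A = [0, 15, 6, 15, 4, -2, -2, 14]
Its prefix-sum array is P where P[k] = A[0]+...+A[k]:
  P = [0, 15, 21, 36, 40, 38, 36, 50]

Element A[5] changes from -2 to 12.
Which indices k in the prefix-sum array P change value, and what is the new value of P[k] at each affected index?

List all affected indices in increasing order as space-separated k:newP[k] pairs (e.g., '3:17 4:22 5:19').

P[k] = A[0] + ... + A[k]
P[k] includes A[5] iff k >= 5
Affected indices: 5, 6, ..., 7; delta = 14
  P[5]: 38 + 14 = 52
  P[6]: 36 + 14 = 50
  P[7]: 50 + 14 = 64

Answer: 5:52 6:50 7:64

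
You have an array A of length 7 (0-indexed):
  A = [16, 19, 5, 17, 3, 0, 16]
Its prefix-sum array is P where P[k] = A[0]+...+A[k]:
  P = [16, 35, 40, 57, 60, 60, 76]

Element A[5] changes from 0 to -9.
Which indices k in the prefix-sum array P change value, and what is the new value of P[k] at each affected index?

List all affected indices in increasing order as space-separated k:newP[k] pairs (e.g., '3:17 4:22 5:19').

Answer: 5:51 6:67

Derivation:
P[k] = A[0] + ... + A[k]
P[k] includes A[5] iff k >= 5
Affected indices: 5, 6, ..., 6; delta = -9
  P[5]: 60 + -9 = 51
  P[6]: 76 + -9 = 67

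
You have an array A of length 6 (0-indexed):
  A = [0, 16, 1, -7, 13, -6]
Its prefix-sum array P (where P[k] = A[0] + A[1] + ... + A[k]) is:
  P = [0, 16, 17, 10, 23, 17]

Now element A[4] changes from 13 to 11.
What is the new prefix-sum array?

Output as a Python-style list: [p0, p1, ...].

Answer: [0, 16, 17, 10, 21, 15]

Derivation:
Change: A[4] 13 -> 11, delta = -2
P[k] for k < 4: unchanged (A[4] not included)
P[k] for k >= 4: shift by delta = -2
  P[0] = 0 + 0 = 0
  P[1] = 16 + 0 = 16
  P[2] = 17 + 0 = 17
  P[3] = 10 + 0 = 10
  P[4] = 23 + -2 = 21
  P[5] = 17 + -2 = 15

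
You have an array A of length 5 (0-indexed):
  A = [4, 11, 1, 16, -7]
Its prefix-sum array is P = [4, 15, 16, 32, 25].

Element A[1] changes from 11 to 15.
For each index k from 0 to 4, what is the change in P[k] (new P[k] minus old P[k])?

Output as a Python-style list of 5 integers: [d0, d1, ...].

Answer: [0, 4, 4, 4, 4]

Derivation:
Element change: A[1] 11 -> 15, delta = 4
For k < 1: P[k] unchanged, delta_P[k] = 0
For k >= 1: P[k] shifts by exactly 4
Delta array: [0, 4, 4, 4, 4]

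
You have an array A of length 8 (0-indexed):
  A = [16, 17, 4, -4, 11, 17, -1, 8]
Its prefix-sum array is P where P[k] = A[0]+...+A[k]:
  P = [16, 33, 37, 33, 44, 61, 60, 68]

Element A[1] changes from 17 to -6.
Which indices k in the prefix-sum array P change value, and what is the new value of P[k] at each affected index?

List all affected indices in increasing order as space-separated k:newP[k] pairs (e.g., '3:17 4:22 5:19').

Answer: 1:10 2:14 3:10 4:21 5:38 6:37 7:45

Derivation:
P[k] = A[0] + ... + A[k]
P[k] includes A[1] iff k >= 1
Affected indices: 1, 2, ..., 7; delta = -23
  P[1]: 33 + -23 = 10
  P[2]: 37 + -23 = 14
  P[3]: 33 + -23 = 10
  P[4]: 44 + -23 = 21
  P[5]: 61 + -23 = 38
  P[6]: 60 + -23 = 37
  P[7]: 68 + -23 = 45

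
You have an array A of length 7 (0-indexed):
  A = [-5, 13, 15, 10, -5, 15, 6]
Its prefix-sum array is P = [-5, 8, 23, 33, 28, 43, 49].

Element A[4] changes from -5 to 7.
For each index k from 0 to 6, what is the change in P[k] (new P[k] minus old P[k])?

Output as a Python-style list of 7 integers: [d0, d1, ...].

Element change: A[4] -5 -> 7, delta = 12
For k < 4: P[k] unchanged, delta_P[k] = 0
For k >= 4: P[k] shifts by exactly 12
Delta array: [0, 0, 0, 0, 12, 12, 12]

Answer: [0, 0, 0, 0, 12, 12, 12]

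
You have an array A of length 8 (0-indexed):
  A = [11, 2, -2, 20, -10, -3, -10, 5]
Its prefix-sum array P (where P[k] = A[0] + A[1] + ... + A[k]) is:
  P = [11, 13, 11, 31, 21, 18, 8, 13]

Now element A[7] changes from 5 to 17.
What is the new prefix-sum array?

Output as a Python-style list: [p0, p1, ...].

Answer: [11, 13, 11, 31, 21, 18, 8, 25]

Derivation:
Change: A[7] 5 -> 17, delta = 12
P[k] for k < 7: unchanged (A[7] not included)
P[k] for k >= 7: shift by delta = 12
  P[0] = 11 + 0 = 11
  P[1] = 13 + 0 = 13
  P[2] = 11 + 0 = 11
  P[3] = 31 + 0 = 31
  P[4] = 21 + 0 = 21
  P[5] = 18 + 0 = 18
  P[6] = 8 + 0 = 8
  P[7] = 13 + 12 = 25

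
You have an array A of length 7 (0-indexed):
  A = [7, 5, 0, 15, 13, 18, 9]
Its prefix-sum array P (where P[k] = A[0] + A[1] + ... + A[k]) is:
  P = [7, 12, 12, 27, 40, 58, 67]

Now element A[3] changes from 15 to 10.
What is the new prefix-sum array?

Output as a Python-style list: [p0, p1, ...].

Answer: [7, 12, 12, 22, 35, 53, 62]

Derivation:
Change: A[3] 15 -> 10, delta = -5
P[k] for k < 3: unchanged (A[3] not included)
P[k] for k >= 3: shift by delta = -5
  P[0] = 7 + 0 = 7
  P[1] = 12 + 0 = 12
  P[2] = 12 + 0 = 12
  P[3] = 27 + -5 = 22
  P[4] = 40 + -5 = 35
  P[5] = 58 + -5 = 53
  P[6] = 67 + -5 = 62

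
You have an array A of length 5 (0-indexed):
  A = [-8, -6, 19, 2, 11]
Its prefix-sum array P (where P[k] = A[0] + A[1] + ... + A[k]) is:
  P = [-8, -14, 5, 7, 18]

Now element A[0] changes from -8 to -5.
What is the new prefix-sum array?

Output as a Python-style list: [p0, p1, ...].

Change: A[0] -8 -> -5, delta = 3
P[k] for k < 0: unchanged (A[0] not included)
P[k] for k >= 0: shift by delta = 3
  P[0] = -8 + 3 = -5
  P[1] = -14 + 3 = -11
  P[2] = 5 + 3 = 8
  P[3] = 7 + 3 = 10
  P[4] = 18 + 3 = 21

Answer: [-5, -11, 8, 10, 21]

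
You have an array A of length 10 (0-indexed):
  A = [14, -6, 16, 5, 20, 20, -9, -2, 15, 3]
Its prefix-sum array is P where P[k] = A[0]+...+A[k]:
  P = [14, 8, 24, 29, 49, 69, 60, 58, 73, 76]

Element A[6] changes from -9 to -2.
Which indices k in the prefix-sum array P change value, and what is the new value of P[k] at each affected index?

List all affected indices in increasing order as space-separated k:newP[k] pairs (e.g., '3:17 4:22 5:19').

P[k] = A[0] + ... + A[k]
P[k] includes A[6] iff k >= 6
Affected indices: 6, 7, ..., 9; delta = 7
  P[6]: 60 + 7 = 67
  P[7]: 58 + 7 = 65
  P[8]: 73 + 7 = 80
  P[9]: 76 + 7 = 83

Answer: 6:67 7:65 8:80 9:83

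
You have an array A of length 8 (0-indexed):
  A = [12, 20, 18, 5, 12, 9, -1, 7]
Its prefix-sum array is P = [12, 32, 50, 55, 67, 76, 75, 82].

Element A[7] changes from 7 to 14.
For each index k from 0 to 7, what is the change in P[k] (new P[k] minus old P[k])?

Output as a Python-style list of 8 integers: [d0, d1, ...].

Answer: [0, 0, 0, 0, 0, 0, 0, 7]

Derivation:
Element change: A[7] 7 -> 14, delta = 7
For k < 7: P[k] unchanged, delta_P[k] = 0
For k >= 7: P[k] shifts by exactly 7
Delta array: [0, 0, 0, 0, 0, 0, 0, 7]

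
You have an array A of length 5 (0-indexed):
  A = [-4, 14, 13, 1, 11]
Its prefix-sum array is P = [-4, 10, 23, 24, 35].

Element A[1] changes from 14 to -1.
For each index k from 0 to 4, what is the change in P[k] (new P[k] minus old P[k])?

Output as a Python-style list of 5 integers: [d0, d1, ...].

Answer: [0, -15, -15, -15, -15]

Derivation:
Element change: A[1] 14 -> -1, delta = -15
For k < 1: P[k] unchanged, delta_P[k] = 0
For k >= 1: P[k] shifts by exactly -15
Delta array: [0, -15, -15, -15, -15]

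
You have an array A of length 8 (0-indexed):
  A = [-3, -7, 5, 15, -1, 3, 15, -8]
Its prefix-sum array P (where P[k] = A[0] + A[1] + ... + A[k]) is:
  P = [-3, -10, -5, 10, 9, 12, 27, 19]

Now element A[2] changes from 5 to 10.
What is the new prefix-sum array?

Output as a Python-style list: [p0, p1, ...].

Change: A[2] 5 -> 10, delta = 5
P[k] for k < 2: unchanged (A[2] not included)
P[k] for k >= 2: shift by delta = 5
  P[0] = -3 + 0 = -3
  P[1] = -10 + 0 = -10
  P[2] = -5 + 5 = 0
  P[3] = 10 + 5 = 15
  P[4] = 9 + 5 = 14
  P[5] = 12 + 5 = 17
  P[6] = 27 + 5 = 32
  P[7] = 19 + 5 = 24

Answer: [-3, -10, 0, 15, 14, 17, 32, 24]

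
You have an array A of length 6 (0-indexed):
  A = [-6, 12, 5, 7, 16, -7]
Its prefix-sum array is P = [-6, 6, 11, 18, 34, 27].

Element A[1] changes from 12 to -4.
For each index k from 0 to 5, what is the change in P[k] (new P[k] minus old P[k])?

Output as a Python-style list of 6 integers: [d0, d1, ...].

Element change: A[1] 12 -> -4, delta = -16
For k < 1: P[k] unchanged, delta_P[k] = 0
For k >= 1: P[k] shifts by exactly -16
Delta array: [0, -16, -16, -16, -16, -16]

Answer: [0, -16, -16, -16, -16, -16]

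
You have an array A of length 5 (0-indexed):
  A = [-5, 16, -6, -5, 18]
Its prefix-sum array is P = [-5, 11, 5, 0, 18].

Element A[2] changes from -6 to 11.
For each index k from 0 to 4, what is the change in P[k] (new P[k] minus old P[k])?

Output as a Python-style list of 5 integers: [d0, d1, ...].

Answer: [0, 0, 17, 17, 17]

Derivation:
Element change: A[2] -6 -> 11, delta = 17
For k < 2: P[k] unchanged, delta_P[k] = 0
For k >= 2: P[k] shifts by exactly 17
Delta array: [0, 0, 17, 17, 17]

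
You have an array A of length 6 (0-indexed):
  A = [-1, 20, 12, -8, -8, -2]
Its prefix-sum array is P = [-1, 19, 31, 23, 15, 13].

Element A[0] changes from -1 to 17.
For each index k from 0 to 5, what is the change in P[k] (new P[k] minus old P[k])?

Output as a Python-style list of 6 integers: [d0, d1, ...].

Element change: A[0] -1 -> 17, delta = 18
For k < 0: P[k] unchanged, delta_P[k] = 0
For k >= 0: P[k] shifts by exactly 18
Delta array: [18, 18, 18, 18, 18, 18]

Answer: [18, 18, 18, 18, 18, 18]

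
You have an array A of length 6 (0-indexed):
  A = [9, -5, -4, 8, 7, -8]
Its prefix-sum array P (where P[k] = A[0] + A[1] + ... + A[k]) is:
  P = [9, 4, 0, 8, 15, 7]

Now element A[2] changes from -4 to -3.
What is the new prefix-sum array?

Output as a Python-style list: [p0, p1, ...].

Answer: [9, 4, 1, 9, 16, 8]

Derivation:
Change: A[2] -4 -> -3, delta = 1
P[k] for k < 2: unchanged (A[2] not included)
P[k] for k >= 2: shift by delta = 1
  P[0] = 9 + 0 = 9
  P[1] = 4 + 0 = 4
  P[2] = 0 + 1 = 1
  P[3] = 8 + 1 = 9
  P[4] = 15 + 1 = 16
  P[5] = 7 + 1 = 8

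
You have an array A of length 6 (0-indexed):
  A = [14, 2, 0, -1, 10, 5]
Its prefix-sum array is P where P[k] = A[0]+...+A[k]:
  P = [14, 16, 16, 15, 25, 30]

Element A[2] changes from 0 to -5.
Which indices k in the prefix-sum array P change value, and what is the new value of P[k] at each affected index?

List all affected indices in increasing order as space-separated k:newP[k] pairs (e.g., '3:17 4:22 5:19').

P[k] = A[0] + ... + A[k]
P[k] includes A[2] iff k >= 2
Affected indices: 2, 3, ..., 5; delta = -5
  P[2]: 16 + -5 = 11
  P[3]: 15 + -5 = 10
  P[4]: 25 + -5 = 20
  P[5]: 30 + -5 = 25

Answer: 2:11 3:10 4:20 5:25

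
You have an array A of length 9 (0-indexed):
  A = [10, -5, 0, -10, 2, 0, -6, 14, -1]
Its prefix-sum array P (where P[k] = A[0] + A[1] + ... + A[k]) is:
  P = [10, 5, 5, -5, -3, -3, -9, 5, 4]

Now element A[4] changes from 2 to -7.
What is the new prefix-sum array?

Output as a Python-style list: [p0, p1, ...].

Answer: [10, 5, 5, -5, -12, -12, -18, -4, -5]

Derivation:
Change: A[4] 2 -> -7, delta = -9
P[k] for k < 4: unchanged (A[4] not included)
P[k] for k >= 4: shift by delta = -9
  P[0] = 10 + 0 = 10
  P[1] = 5 + 0 = 5
  P[2] = 5 + 0 = 5
  P[3] = -5 + 0 = -5
  P[4] = -3 + -9 = -12
  P[5] = -3 + -9 = -12
  P[6] = -9 + -9 = -18
  P[7] = 5 + -9 = -4
  P[8] = 4 + -9 = -5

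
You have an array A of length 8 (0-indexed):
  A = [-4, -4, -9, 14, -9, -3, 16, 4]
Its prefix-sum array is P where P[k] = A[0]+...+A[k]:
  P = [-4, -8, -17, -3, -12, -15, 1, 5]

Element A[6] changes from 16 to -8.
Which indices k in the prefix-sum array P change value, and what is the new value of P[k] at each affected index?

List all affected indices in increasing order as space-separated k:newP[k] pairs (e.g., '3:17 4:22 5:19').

P[k] = A[0] + ... + A[k]
P[k] includes A[6] iff k >= 6
Affected indices: 6, 7, ..., 7; delta = -24
  P[6]: 1 + -24 = -23
  P[7]: 5 + -24 = -19

Answer: 6:-23 7:-19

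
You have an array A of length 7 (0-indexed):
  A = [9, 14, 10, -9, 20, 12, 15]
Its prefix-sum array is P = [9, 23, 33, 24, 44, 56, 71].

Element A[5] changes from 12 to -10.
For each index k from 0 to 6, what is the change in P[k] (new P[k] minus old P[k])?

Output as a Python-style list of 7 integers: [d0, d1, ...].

Answer: [0, 0, 0, 0, 0, -22, -22]

Derivation:
Element change: A[5] 12 -> -10, delta = -22
For k < 5: P[k] unchanged, delta_P[k] = 0
For k >= 5: P[k] shifts by exactly -22
Delta array: [0, 0, 0, 0, 0, -22, -22]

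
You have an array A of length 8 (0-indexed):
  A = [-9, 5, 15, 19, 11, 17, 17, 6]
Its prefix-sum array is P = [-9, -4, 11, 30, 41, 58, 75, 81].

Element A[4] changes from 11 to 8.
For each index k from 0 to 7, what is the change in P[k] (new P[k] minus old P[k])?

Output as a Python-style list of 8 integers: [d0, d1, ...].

Element change: A[4] 11 -> 8, delta = -3
For k < 4: P[k] unchanged, delta_P[k] = 0
For k >= 4: P[k] shifts by exactly -3
Delta array: [0, 0, 0, 0, -3, -3, -3, -3]

Answer: [0, 0, 0, 0, -3, -3, -3, -3]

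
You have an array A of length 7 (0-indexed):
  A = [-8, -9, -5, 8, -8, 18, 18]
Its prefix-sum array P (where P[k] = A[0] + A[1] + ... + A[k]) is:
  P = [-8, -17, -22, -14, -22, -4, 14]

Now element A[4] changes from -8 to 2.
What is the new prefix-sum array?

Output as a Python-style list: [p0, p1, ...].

Answer: [-8, -17, -22, -14, -12, 6, 24]

Derivation:
Change: A[4] -8 -> 2, delta = 10
P[k] for k < 4: unchanged (A[4] not included)
P[k] for k >= 4: shift by delta = 10
  P[0] = -8 + 0 = -8
  P[1] = -17 + 0 = -17
  P[2] = -22 + 0 = -22
  P[3] = -14 + 0 = -14
  P[4] = -22 + 10 = -12
  P[5] = -4 + 10 = 6
  P[6] = 14 + 10 = 24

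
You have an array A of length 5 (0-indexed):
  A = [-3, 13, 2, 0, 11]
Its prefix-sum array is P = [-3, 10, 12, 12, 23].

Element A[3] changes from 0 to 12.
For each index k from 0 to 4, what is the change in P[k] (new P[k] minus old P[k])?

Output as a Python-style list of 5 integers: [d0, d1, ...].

Answer: [0, 0, 0, 12, 12]

Derivation:
Element change: A[3] 0 -> 12, delta = 12
For k < 3: P[k] unchanged, delta_P[k] = 0
For k >= 3: P[k] shifts by exactly 12
Delta array: [0, 0, 0, 12, 12]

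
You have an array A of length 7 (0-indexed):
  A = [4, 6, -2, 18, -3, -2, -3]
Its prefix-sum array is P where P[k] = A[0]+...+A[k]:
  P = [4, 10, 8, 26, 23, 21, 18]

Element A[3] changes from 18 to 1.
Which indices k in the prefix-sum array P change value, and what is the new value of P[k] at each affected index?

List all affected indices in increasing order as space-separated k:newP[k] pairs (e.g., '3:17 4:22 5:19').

P[k] = A[0] + ... + A[k]
P[k] includes A[3] iff k >= 3
Affected indices: 3, 4, ..., 6; delta = -17
  P[3]: 26 + -17 = 9
  P[4]: 23 + -17 = 6
  P[5]: 21 + -17 = 4
  P[6]: 18 + -17 = 1

Answer: 3:9 4:6 5:4 6:1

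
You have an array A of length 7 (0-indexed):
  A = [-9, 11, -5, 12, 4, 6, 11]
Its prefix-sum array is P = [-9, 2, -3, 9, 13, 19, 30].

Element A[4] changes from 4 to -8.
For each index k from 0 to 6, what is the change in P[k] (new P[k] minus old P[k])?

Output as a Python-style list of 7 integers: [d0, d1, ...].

Answer: [0, 0, 0, 0, -12, -12, -12]

Derivation:
Element change: A[4] 4 -> -8, delta = -12
For k < 4: P[k] unchanged, delta_P[k] = 0
For k >= 4: P[k] shifts by exactly -12
Delta array: [0, 0, 0, 0, -12, -12, -12]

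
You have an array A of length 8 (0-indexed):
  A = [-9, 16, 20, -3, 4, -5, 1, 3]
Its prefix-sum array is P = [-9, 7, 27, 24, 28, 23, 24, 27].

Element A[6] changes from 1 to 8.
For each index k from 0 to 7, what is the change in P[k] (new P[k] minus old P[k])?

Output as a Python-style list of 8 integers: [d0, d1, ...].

Answer: [0, 0, 0, 0, 0, 0, 7, 7]

Derivation:
Element change: A[6] 1 -> 8, delta = 7
For k < 6: P[k] unchanged, delta_P[k] = 0
For k >= 6: P[k] shifts by exactly 7
Delta array: [0, 0, 0, 0, 0, 0, 7, 7]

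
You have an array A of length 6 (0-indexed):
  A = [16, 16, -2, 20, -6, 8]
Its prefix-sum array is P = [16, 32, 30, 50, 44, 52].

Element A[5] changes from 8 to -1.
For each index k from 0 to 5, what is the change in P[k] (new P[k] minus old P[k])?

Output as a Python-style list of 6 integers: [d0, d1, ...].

Answer: [0, 0, 0, 0, 0, -9]

Derivation:
Element change: A[5] 8 -> -1, delta = -9
For k < 5: P[k] unchanged, delta_P[k] = 0
For k >= 5: P[k] shifts by exactly -9
Delta array: [0, 0, 0, 0, 0, -9]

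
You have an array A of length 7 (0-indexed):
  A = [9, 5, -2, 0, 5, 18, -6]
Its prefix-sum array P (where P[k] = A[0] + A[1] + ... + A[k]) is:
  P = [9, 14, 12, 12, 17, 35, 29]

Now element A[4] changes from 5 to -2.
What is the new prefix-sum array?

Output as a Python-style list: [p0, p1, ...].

Change: A[4] 5 -> -2, delta = -7
P[k] for k < 4: unchanged (A[4] not included)
P[k] for k >= 4: shift by delta = -7
  P[0] = 9 + 0 = 9
  P[1] = 14 + 0 = 14
  P[2] = 12 + 0 = 12
  P[3] = 12 + 0 = 12
  P[4] = 17 + -7 = 10
  P[5] = 35 + -7 = 28
  P[6] = 29 + -7 = 22

Answer: [9, 14, 12, 12, 10, 28, 22]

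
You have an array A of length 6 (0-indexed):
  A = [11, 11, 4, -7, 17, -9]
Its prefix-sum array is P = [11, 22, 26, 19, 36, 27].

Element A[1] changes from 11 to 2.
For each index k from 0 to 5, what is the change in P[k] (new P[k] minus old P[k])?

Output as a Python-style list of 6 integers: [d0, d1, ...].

Answer: [0, -9, -9, -9, -9, -9]

Derivation:
Element change: A[1] 11 -> 2, delta = -9
For k < 1: P[k] unchanged, delta_P[k] = 0
For k >= 1: P[k] shifts by exactly -9
Delta array: [0, -9, -9, -9, -9, -9]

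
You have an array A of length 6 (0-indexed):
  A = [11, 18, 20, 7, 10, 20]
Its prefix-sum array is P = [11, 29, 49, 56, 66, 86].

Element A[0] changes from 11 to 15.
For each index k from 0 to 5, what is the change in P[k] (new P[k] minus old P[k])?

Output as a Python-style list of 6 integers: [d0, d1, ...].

Answer: [4, 4, 4, 4, 4, 4]

Derivation:
Element change: A[0] 11 -> 15, delta = 4
For k < 0: P[k] unchanged, delta_P[k] = 0
For k >= 0: P[k] shifts by exactly 4
Delta array: [4, 4, 4, 4, 4, 4]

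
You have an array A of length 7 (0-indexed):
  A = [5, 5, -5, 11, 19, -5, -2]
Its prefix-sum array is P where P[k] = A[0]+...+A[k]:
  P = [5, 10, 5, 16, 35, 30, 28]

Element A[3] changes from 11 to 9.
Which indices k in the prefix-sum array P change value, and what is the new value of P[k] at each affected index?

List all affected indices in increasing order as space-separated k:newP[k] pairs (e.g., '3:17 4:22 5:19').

Answer: 3:14 4:33 5:28 6:26

Derivation:
P[k] = A[0] + ... + A[k]
P[k] includes A[3] iff k >= 3
Affected indices: 3, 4, ..., 6; delta = -2
  P[3]: 16 + -2 = 14
  P[4]: 35 + -2 = 33
  P[5]: 30 + -2 = 28
  P[6]: 28 + -2 = 26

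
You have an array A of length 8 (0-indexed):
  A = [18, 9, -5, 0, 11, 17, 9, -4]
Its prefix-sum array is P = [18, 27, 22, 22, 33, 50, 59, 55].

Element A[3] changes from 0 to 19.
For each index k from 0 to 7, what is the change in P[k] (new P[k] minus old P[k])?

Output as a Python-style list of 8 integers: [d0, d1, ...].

Element change: A[3] 0 -> 19, delta = 19
For k < 3: P[k] unchanged, delta_P[k] = 0
For k >= 3: P[k] shifts by exactly 19
Delta array: [0, 0, 0, 19, 19, 19, 19, 19]

Answer: [0, 0, 0, 19, 19, 19, 19, 19]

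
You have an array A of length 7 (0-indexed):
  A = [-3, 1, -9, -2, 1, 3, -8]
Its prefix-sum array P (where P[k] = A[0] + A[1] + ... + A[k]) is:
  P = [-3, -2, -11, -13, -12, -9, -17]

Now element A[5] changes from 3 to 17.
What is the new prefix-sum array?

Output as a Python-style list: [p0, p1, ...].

Change: A[5] 3 -> 17, delta = 14
P[k] for k < 5: unchanged (A[5] not included)
P[k] for k >= 5: shift by delta = 14
  P[0] = -3 + 0 = -3
  P[1] = -2 + 0 = -2
  P[2] = -11 + 0 = -11
  P[3] = -13 + 0 = -13
  P[4] = -12 + 0 = -12
  P[5] = -9 + 14 = 5
  P[6] = -17 + 14 = -3

Answer: [-3, -2, -11, -13, -12, 5, -3]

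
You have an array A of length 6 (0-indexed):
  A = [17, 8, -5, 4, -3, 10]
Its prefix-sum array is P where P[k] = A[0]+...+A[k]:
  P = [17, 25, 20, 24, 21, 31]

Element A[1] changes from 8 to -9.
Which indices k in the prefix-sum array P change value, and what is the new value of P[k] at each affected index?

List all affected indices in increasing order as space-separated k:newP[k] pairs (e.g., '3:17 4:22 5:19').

Answer: 1:8 2:3 3:7 4:4 5:14

Derivation:
P[k] = A[0] + ... + A[k]
P[k] includes A[1] iff k >= 1
Affected indices: 1, 2, ..., 5; delta = -17
  P[1]: 25 + -17 = 8
  P[2]: 20 + -17 = 3
  P[3]: 24 + -17 = 7
  P[4]: 21 + -17 = 4
  P[5]: 31 + -17 = 14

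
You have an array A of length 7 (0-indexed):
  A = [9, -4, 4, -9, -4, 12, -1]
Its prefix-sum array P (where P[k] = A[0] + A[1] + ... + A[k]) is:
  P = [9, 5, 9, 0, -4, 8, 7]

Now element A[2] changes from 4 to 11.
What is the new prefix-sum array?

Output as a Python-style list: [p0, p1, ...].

Answer: [9, 5, 16, 7, 3, 15, 14]

Derivation:
Change: A[2] 4 -> 11, delta = 7
P[k] for k < 2: unchanged (A[2] not included)
P[k] for k >= 2: shift by delta = 7
  P[0] = 9 + 0 = 9
  P[1] = 5 + 0 = 5
  P[2] = 9 + 7 = 16
  P[3] = 0 + 7 = 7
  P[4] = -4 + 7 = 3
  P[5] = 8 + 7 = 15
  P[6] = 7 + 7 = 14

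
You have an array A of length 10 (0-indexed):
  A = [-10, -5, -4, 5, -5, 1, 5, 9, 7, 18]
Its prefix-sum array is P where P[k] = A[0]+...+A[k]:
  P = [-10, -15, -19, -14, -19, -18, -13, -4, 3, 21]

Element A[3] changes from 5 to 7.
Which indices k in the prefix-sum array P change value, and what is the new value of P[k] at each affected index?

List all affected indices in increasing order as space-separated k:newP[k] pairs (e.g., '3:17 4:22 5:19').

Answer: 3:-12 4:-17 5:-16 6:-11 7:-2 8:5 9:23

Derivation:
P[k] = A[0] + ... + A[k]
P[k] includes A[3] iff k >= 3
Affected indices: 3, 4, ..., 9; delta = 2
  P[3]: -14 + 2 = -12
  P[4]: -19 + 2 = -17
  P[5]: -18 + 2 = -16
  P[6]: -13 + 2 = -11
  P[7]: -4 + 2 = -2
  P[8]: 3 + 2 = 5
  P[9]: 21 + 2 = 23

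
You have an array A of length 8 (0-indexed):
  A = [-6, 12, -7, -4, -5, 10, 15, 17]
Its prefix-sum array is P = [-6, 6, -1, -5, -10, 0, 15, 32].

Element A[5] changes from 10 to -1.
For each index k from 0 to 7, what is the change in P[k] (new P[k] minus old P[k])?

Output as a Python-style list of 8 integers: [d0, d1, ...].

Answer: [0, 0, 0, 0, 0, -11, -11, -11]

Derivation:
Element change: A[5] 10 -> -1, delta = -11
For k < 5: P[k] unchanged, delta_P[k] = 0
For k >= 5: P[k] shifts by exactly -11
Delta array: [0, 0, 0, 0, 0, -11, -11, -11]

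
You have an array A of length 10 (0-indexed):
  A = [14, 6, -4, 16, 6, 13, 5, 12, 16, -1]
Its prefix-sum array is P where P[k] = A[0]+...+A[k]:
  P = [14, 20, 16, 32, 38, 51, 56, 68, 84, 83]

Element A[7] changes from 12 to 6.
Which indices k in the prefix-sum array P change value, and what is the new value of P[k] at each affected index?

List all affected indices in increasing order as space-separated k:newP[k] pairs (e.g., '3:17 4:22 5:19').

P[k] = A[0] + ... + A[k]
P[k] includes A[7] iff k >= 7
Affected indices: 7, 8, ..., 9; delta = -6
  P[7]: 68 + -6 = 62
  P[8]: 84 + -6 = 78
  P[9]: 83 + -6 = 77

Answer: 7:62 8:78 9:77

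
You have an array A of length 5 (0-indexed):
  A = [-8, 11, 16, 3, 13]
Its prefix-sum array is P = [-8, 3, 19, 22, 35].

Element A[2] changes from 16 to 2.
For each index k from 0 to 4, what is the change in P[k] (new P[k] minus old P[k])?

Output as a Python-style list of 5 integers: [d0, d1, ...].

Element change: A[2] 16 -> 2, delta = -14
For k < 2: P[k] unchanged, delta_P[k] = 0
For k >= 2: P[k] shifts by exactly -14
Delta array: [0, 0, -14, -14, -14]

Answer: [0, 0, -14, -14, -14]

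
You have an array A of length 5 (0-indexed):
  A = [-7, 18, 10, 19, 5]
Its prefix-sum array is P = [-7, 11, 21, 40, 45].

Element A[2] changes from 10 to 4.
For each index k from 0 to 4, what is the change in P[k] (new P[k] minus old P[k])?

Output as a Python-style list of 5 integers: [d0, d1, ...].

Answer: [0, 0, -6, -6, -6]

Derivation:
Element change: A[2] 10 -> 4, delta = -6
For k < 2: P[k] unchanged, delta_P[k] = 0
For k >= 2: P[k] shifts by exactly -6
Delta array: [0, 0, -6, -6, -6]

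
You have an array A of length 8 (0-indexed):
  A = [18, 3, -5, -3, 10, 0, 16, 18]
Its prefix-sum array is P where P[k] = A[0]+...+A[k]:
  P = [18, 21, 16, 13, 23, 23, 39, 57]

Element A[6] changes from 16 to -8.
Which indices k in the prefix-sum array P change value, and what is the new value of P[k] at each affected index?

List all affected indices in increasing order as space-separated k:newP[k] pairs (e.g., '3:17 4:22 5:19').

P[k] = A[0] + ... + A[k]
P[k] includes A[6] iff k >= 6
Affected indices: 6, 7, ..., 7; delta = -24
  P[6]: 39 + -24 = 15
  P[7]: 57 + -24 = 33

Answer: 6:15 7:33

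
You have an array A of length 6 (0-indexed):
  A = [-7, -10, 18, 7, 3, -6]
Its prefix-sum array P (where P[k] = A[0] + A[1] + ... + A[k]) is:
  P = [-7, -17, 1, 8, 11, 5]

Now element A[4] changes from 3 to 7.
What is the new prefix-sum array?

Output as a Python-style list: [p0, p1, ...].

Change: A[4] 3 -> 7, delta = 4
P[k] for k < 4: unchanged (A[4] not included)
P[k] for k >= 4: shift by delta = 4
  P[0] = -7 + 0 = -7
  P[1] = -17 + 0 = -17
  P[2] = 1 + 0 = 1
  P[3] = 8 + 0 = 8
  P[4] = 11 + 4 = 15
  P[5] = 5 + 4 = 9

Answer: [-7, -17, 1, 8, 15, 9]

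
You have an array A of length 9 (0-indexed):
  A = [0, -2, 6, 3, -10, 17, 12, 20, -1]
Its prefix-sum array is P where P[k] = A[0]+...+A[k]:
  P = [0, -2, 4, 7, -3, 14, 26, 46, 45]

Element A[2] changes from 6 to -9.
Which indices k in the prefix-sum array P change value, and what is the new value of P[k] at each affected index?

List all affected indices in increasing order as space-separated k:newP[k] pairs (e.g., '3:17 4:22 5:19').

P[k] = A[0] + ... + A[k]
P[k] includes A[2] iff k >= 2
Affected indices: 2, 3, ..., 8; delta = -15
  P[2]: 4 + -15 = -11
  P[3]: 7 + -15 = -8
  P[4]: -3 + -15 = -18
  P[5]: 14 + -15 = -1
  P[6]: 26 + -15 = 11
  P[7]: 46 + -15 = 31
  P[8]: 45 + -15 = 30

Answer: 2:-11 3:-8 4:-18 5:-1 6:11 7:31 8:30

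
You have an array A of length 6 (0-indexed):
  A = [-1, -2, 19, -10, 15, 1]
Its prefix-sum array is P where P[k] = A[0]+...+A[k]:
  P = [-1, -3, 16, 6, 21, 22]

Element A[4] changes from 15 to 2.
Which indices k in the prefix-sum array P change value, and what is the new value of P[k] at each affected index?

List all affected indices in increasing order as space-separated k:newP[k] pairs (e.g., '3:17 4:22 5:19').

Answer: 4:8 5:9

Derivation:
P[k] = A[0] + ... + A[k]
P[k] includes A[4] iff k >= 4
Affected indices: 4, 5, ..., 5; delta = -13
  P[4]: 21 + -13 = 8
  P[5]: 22 + -13 = 9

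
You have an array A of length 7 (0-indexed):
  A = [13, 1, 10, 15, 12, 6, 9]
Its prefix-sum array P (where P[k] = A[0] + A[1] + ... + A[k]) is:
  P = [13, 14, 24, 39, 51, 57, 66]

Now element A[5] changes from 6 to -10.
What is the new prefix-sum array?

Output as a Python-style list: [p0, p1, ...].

Answer: [13, 14, 24, 39, 51, 41, 50]

Derivation:
Change: A[5] 6 -> -10, delta = -16
P[k] for k < 5: unchanged (A[5] not included)
P[k] for k >= 5: shift by delta = -16
  P[0] = 13 + 0 = 13
  P[1] = 14 + 0 = 14
  P[2] = 24 + 0 = 24
  P[3] = 39 + 0 = 39
  P[4] = 51 + 0 = 51
  P[5] = 57 + -16 = 41
  P[6] = 66 + -16 = 50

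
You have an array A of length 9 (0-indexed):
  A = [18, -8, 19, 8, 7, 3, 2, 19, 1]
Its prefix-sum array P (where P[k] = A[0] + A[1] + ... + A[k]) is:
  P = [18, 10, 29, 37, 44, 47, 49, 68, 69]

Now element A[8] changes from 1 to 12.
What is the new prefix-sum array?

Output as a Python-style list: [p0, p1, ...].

Change: A[8] 1 -> 12, delta = 11
P[k] for k < 8: unchanged (A[8] not included)
P[k] for k >= 8: shift by delta = 11
  P[0] = 18 + 0 = 18
  P[1] = 10 + 0 = 10
  P[2] = 29 + 0 = 29
  P[3] = 37 + 0 = 37
  P[4] = 44 + 0 = 44
  P[5] = 47 + 0 = 47
  P[6] = 49 + 0 = 49
  P[7] = 68 + 0 = 68
  P[8] = 69 + 11 = 80

Answer: [18, 10, 29, 37, 44, 47, 49, 68, 80]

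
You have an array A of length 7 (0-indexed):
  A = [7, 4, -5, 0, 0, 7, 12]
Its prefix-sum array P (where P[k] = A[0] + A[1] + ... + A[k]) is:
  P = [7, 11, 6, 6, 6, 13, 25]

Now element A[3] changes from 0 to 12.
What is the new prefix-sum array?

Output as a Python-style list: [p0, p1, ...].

Answer: [7, 11, 6, 18, 18, 25, 37]

Derivation:
Change: A[3] 0 -> 12, delta = 12
P[k] for k < 3: unchanged (A[3] not included)
P[k] for k >= 3: shift by delta = 12
  P[0] = 7 + 0 = 7
  P[1] = 11 + 0 = 11
  P[2] = 6 + 0 = 6
  P[3] = 6 + 12 = 18
  P[4] = 6 + 12 = 18
  P[5] = 13 + 12 = 25
  P[6] = 25 + 12 = 37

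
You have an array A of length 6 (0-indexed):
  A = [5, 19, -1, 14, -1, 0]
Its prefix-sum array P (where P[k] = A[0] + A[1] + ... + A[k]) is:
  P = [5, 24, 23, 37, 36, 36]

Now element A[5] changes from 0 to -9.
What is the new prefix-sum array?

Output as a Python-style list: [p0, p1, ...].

Change: A[5] 0 -> -9, delta = -9
P[k] for k < 5: unchanged (A[5] not included)
P[k] for k >= 5: shift by delta = -9
  P[0] = 5 + 0 = 5
  P[1] = 24 + 0 = 24
  P[2] = 23 + 0 = 23
  P[3] = 37 + 0 = 37
  P[4] = 36 + 0 = 36
  P[5] = 36 + -9 = 27

Answer: [5, 24, 23, 37, 36, 27]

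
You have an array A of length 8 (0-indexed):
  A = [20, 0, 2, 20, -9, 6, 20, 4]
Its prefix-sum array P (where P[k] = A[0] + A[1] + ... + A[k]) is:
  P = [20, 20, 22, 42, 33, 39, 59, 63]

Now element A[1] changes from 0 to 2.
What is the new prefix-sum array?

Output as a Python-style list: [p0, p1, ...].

Answer: [20, 22, 24, 44, 35, 41, 61, 65]

Derivation:
Change: A[1] 0 -> 2, delta = 2
P[k] for k < 1: unchanged (A[1] not included)
P[k] for k >= 1: shift by delta = 2
  P[0] = 20 + 0 = 20
  P[1] = 20 + 2 = 22
  P[2] = 22 + 2 = 24
  P[3] = 42 + 2 = 44
  P[4] = 33 + 2 = 35
  P[5] = 39 + 2 = 41
  P[6] = 59 + 2 = 61
  P[7] = 63 + 2 = 65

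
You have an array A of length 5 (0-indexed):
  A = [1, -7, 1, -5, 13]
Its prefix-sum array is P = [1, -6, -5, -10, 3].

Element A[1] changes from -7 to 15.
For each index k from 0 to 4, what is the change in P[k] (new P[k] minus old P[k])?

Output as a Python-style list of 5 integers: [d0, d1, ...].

Element change: A[1] -7 -> 15, delta = 22
For k < 1: P[k] unchanged, delta_P[k] = 0
For k >= 1: P[k] shifts by exactly 22
Delta array: [0, 22, 22, 22, 22]

Answer: [0, 22, 22, 22, 22]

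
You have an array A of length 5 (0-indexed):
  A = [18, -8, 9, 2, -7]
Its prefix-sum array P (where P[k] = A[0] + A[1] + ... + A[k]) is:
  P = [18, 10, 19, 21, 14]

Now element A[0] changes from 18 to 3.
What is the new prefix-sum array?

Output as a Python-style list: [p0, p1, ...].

Change: A[0] 18 -> 3, delta = -15
P[k] for k < 0: unchanged (A[0] not included)
P[k] for k >= 0: shift by delta = -15
  P[0] = 18 + -15 = 3
  P[1] = 10 + -15 = -5
  P[2] = 19 + -15 = 4
  P[3] = 21 + -15 = 6
  P[4] = 14 + -15 = -1

Answer: [3, -5, 4, 6, -1]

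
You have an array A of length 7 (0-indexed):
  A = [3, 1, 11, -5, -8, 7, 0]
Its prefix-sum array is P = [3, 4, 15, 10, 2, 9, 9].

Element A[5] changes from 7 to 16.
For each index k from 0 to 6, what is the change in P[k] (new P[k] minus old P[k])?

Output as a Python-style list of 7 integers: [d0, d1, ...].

Element change: A[5] 7 -> 16, delta = 9
For k < 5: P[k] unchanged, delta_P[k] = 0
For k >= 5: P[k] shifts by exactly 9
Delta array: [0, 0, 0, 0, 0, 9, 9]

Answer: [0, 0, 0, 0, 0, 9, 9]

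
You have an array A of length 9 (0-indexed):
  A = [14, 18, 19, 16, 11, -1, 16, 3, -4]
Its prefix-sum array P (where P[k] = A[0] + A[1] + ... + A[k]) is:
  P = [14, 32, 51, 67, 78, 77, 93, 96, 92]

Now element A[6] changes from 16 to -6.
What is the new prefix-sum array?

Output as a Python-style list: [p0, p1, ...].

Change: A[6] 16 -> -6, delta = -22
P[k] for k < 6: unchanged (A[6] not included)
P[k] for k >= 6: shift by delta = -22
  P[0] = 14 + 0 = 14
  P[1] = 32 + 0 = 32
  P[2] = 51 + 0 = 51
  P[3] = 67 + 0 = 67
  P[4] = 78 + 0 = 78
  P[5] = 77 + 0 = 77
  P[6] = 93 + -22 = 71
  P[7] = 96 + -22 = 74
  P[8] = 92 + -22 = 70

Answer: [14, 32, 51, 67, 78, 77, 71, 74, 70]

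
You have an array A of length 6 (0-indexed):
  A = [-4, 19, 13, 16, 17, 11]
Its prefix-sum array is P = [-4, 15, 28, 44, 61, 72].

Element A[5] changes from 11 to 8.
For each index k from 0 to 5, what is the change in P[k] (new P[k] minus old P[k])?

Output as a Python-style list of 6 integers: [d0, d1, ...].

Element change: A[5] 11 -> 8, delta = -3
For k < 5: P[k] unchanged, delta_P[k] = 0
For k >= 5: P[k] shifts by exactly -3
Delta array: [0, 0, 0, 0, 0, -3]

Answer: [0, 0, 0, 0, 0, -3]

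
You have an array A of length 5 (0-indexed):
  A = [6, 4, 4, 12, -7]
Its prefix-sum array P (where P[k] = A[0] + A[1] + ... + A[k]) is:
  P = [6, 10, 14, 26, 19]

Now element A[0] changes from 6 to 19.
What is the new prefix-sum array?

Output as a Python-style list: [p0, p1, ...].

Change: A[0] 6 -> 19, delta = 13
P[k] for k < 0: unchanged (A[0] not included)
P[k] for k >= 0: shift by delta = 13
  P[0] = 6 + 13 = 19
  P[1] = 10 + 13 = 23
  P[2] = 14 + 13 = 27
  P[3] = 26 + 13 = 39
  P[4] = 19 + 13 = 32

Answer: [19, 23, 27, 39, 32]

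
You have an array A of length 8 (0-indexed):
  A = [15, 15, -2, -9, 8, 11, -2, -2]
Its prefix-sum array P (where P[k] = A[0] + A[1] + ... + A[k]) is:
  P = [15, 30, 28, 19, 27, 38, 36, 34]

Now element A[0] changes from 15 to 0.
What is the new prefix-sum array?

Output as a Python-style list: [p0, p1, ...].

Change: A[0] 15 -> 0, delta = -15
P[k] for k < 0: unchanged (A[0] not included)
P[k] for k >= 0: shift by delta = -15
  P[0] = 15 + -15 = 0
  P[1] = 30 + -15 = 15
  P[2] = 28 + -15 = 13
  P[3] = 19 + -15 = 4
  P[4] = 27 + -15 = 12
  P[5] = 38 + -15 = 23
  P[6] = 36 + -15 = 21
  P[7] = 34 + -15 = 19

Answer: [0, 15, 13, 4, 12, 23, 21, 19]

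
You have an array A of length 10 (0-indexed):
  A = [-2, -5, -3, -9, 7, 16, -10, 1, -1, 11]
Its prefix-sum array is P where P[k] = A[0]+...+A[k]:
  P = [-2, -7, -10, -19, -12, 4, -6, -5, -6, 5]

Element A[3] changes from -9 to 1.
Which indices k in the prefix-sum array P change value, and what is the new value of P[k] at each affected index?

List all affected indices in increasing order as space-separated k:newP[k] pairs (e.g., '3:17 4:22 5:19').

Answer: 3:-9 4:-2 5:14 6:4 7:5 8:4 9:15

Derivation:
P[k] = A[0] + ... + A[k]
P[k] includes A[3] iff k >= 3
Affected indices: 3, 4, ..., 9; delta = 10
  P[3]: -19 + 10 = -9
  P[4]: -12 + 10 = -2
  P[5]: 4 + 10 = 14
  P[6]: -6 + 10 = 4
  P[7]: -5 + 10 = 5
  P[8]: -6 + 10 = 4
  P[9]: 5 + 10 = 15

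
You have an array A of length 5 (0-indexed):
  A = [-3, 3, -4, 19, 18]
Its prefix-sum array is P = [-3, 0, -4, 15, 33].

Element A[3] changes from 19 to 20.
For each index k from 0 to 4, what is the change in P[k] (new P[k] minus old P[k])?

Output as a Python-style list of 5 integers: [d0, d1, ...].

Element change: A[3] 19 -> 20, delta = 1
For k < 3: P[k] unchanged, delta_P[k] = 0
For k >= 3: P[k] shifts by exactly 1
Delta array: [0, 0, 0, 1, 1]

Answer: [0, 0, 0, 1, 1]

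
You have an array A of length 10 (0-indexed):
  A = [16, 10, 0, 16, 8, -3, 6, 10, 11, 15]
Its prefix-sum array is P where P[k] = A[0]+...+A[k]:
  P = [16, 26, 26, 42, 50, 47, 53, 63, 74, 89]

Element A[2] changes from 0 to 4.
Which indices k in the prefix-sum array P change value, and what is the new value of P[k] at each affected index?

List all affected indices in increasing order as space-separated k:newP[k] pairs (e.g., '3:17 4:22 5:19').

P[k] = A[0] + ... + A[k]
P[k] includes A[2] iff k >= 2
Affected indices: 2, 3, ..., 9; delta = 4
  P[2]: 26 + 4 = 30
  P[3]: 42 + 4 = 46
  P[4]: 50 + 4 = 54
  P[5]: 47 + 4 = 51
  P[6]: 53 + 4 = 57
  P[7]: 63 + 4 = 67
  P[8]: 74 + 4 = 78
  P[9]: 89 + 4 = 93

Answer: 2:30 3:46 4:54 5:51 6:57 7:67 8:78 9:93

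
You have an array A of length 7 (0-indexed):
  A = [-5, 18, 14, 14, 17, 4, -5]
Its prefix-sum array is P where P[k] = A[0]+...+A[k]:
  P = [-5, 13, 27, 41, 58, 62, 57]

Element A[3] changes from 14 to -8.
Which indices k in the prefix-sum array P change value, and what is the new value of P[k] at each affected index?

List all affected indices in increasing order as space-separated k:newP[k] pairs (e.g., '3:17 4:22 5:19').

Answer: 3:19 4:36 5:40 6:35

Derivation:
P[k] = A[0] + ... + A[k]
P[k] includes A[3] iff k >= 3
Affected indices: 3, 4, ..., 6; delta = -22
  P[3]: 41 + -22 = 19
  P[4]: 58 + -22 = 36
  P[5]: 62 + -22 = 40
  P[6]: 57 + -22 = 35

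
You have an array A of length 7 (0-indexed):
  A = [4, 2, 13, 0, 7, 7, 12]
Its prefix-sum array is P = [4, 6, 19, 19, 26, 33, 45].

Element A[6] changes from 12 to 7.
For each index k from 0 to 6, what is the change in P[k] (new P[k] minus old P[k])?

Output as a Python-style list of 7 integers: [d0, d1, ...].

Element change: A[6] 12 -> 7, delta = -5
For k < 6: P[k] unchanged, delta_P[k] = 0
For k >= 6: P[k] shifts by exactly -5
Delta array: [0, 0, 0, 0, 0, 0, -5]

Answer: [0, 0, 0, 0, 0, 0, -5]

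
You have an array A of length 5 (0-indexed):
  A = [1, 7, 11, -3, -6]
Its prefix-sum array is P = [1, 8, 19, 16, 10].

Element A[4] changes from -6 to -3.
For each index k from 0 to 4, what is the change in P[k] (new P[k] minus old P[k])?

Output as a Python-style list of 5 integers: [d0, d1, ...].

Answer: [0, 0, 0, 0, 3]

Derivation:
Element change: A[4] -6 -> -3, delta = 3
For k < 4: P[k] unchanged, delta_P[k] = 0
For k >= 4: P[k] shifts by exactly 3
Delta array: [0, 0, 0, 0, 3]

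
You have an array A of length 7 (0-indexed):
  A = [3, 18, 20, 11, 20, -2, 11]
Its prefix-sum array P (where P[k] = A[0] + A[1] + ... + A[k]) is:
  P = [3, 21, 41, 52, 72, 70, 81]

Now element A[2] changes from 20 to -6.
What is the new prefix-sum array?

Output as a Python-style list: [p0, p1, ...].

Change: A[2] 20 -> -6, delta = -26
P[k] for k < 2: unchanged (A[2] not included)
P[k] for k >= 2: shift by delta = -26
  P[0] = 3 + 0 = 3
  P[1] = 21 + 0 = 21
  P[2] = 41 + -26 = 15
  P[3] = 52 + -26 = 26
  P[4] = 72 + -26 = 46
  P[5] = 70 + -26 = 44
  P[6] = 81 + -26 = 55

Answer: [3, 21, 15, 26, 46, 44, 55]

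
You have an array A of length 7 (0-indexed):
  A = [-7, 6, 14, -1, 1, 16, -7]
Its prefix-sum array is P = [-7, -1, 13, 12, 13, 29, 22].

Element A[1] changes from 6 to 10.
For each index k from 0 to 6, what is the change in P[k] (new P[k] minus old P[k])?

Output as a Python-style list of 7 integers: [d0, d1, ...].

Answer: [0, 4, 4, 4, 4, 4, 4]

Derivation:
Element change: A[1] 6 -> 10, delta = 4
For k < 1: P[k] unchanged, delta_P[k] = 0
For k >= 1: P[k] shifts by exactly 4
Delta array: [0, 4, 4, 4, 4, 4, 4]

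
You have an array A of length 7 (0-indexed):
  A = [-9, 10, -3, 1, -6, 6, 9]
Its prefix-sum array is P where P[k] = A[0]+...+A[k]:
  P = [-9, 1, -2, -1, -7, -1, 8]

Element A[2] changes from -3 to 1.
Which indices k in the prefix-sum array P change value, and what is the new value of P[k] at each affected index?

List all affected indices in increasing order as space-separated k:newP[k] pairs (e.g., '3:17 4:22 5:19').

P[k] = A[0] + ... + A[k]
P[k] includes A[2] iff k >= 2
Affected indices: 2, 3, ..., 6; delta = 4
  P[2]: -2 + 4 = 2
  P[3]: -1 + 4 = 3
  P[4]: -7 + 4 = -3
  P[5]: -1 + 4 = 3
  P[6]: 8 + 4 = 12

Answer: 2:2 3:3 4:-3 5:3 6:12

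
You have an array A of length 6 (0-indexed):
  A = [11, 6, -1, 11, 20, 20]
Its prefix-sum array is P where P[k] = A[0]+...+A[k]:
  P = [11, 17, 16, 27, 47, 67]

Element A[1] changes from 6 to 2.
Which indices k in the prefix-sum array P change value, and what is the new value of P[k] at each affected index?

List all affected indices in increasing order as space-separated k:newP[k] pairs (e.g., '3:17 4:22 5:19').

P[k] = A[0] + ... + A[k]
P[k] includes A[1] iff k >= 1
Affected indices: 1, 2, ..., 5; delta = -4
  P[1]: 17 + -4 = 13
  P[2]: 16 + -4 = 12
  P[3]: 27 + -4 = 23
  P[4]: 47 + -4 = 43
  P[5]: 67 + -4 = 63

Answer: 1:13 2:12 3:23 4:43 5:63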